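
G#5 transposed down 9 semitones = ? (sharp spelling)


G#5: chromatic position 8 in octave 5 → absolute = 5×12 + 8 = 68
Transpose down 9: 68 - 9 = 59
59 = 4×12 + 11 → B in octave 4
Result = B4


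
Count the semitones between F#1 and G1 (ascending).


Reasoning:
Absolute semitone position = octave×12 + chromatic position
F#1: 1×12 + 6 = 18
G1: 1×12 + 7 = 19
Difference = 19 - 18 = 1
= 1 semitone


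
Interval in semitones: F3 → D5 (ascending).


Solution.
Absolute semitone position = octave×12 + chromatic position
F3: 3×12 + 5 = 41
D5: 5×12 + 2 = 62
Difference = 62 - 41 = 21
= 21 semitones


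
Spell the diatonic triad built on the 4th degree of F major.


Working:
F major scale: F G A Bb C D E
Diatonic triad on degree 4 stacks scale notes 4, 6, 1: Bb D F
Bb→D = 4 semitones; Bb→F = 7 semitones → major triad
= Bb D F (major)


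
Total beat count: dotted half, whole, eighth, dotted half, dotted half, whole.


Reasoning:
Beat values:
  dotted half = 3 beats
  whole = 4 beats
  eighth = 0.5 beats
  dotted half = 3 beats
  dotted half = 3 beats
  whole = 4 beats
Sum = 3 + 4 + 0.5 + 3 + 3 + 4
= 17.5 beats


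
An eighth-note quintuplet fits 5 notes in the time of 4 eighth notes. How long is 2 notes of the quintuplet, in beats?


Let's work it out.
Quintuplet: 5 notes occupy the space of 4 eighth notes
Space = 4 × 1/2 = 2 beats
Each quintuplet note = 2 / 5 = 2/5 beats
2 notes = 2 × 2/5 = 4/5
= 4/5 beats


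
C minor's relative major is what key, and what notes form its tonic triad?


Working:
The relative major shares the key signature and is a minor 3rd above the minor tonic
A minor 3rd above C is Eb
→ relative major of C minor is Eb major
Tonic triad of Eb major = root + major 3rd + perfect 5th = Eb G Bb
= Eb major; triad = Eb G Bb


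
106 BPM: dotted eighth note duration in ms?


Solution.
One quarter-note beat = 60000 / BPM = 60000 / 106 ms
Dotted eighth note = 3/4 × quarter note
Duration = 3/4 × 60000 / 106 = 45000 / 106
= 424.5 ms


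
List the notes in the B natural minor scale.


Working:
Natural minor scale pattern: W-H-W-W-H-W-W (2-1-2-2-1-2-2 semitones)
Starting from B:
  B + 2 semitones → C#
  C# + 1 semitone → D
  D + 2 semitones → E
  E + 2 semitones → F#
  F# + 1 semitone → G
  G + 2 semitones → A
  A + 2 semitones → B
Scale = B C# D E F# G A


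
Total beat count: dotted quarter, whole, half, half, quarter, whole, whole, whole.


Beat values:
  dotted quarter = 1.5 beats
  whole = 4 beats
  half = 2 beats
  half = 2 beats
  quarter = 1 beat
  whole = 4 beats
  whole = 4 beats
  whole = 4 beats
Sum = 1.5 + 4 + 2 + 2 + 1 + 4 + 4 + 4
= 22.5 beats


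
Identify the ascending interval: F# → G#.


Reasoning:
Letter names: F → G spans 2 letter names → a 2nd
Semitones: F# → G# = 2 half-steps
A 2nd of 2 semitones is a major 2nd
= major 2nd


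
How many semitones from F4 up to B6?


Step by step:
Absolute semitone position = octave×12 + chromatic position
F4: 4×12 + 5 = 53
B6: 6×12 + 11 = 83
Difference = 83 - 53 = 30
= 30 semitones


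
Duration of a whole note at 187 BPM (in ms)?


One quarter-note beat = 60000 / BPM = 60000 / 187 ms
Whole note = 4 × quarter note
Duration = 4 × 60000 / 187 = 240000 / 187
= 1283.4 ms


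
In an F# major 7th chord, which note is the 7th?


Major 7th chord = root + major 3rd + perfect 5th + major 7th
Seventh chords stack in thirds, so the letter names are F-A-C-E
Root: F#
Major 3rd above F#: A#
Perfect 5th above F#: C#
Major 7th above F#: E#
The 7th = E#


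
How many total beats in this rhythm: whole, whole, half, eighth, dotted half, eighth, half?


Beat values:
  whole = 4 beats
  whole = 4 beats
  half = 2 beats
  eighth = 0.5 beats
  dotted half = 3 beats
  eighth = 0.5 beats
  half = 2 beats
Sum = 4 + 4 + 2 + 0.5 + 3 + 0.5 + 2
= 16 beats


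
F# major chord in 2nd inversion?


Reasoning:
Root position: F# A# C#
2nd inversion: move root and 3rd up an octave
Bass note: C#
Notes (bottom to top) = C# F# A#


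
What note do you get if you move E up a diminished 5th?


diminished 5th: 5 letter names, 6 semitones
Letter: E + 4 → B
Pitch: E + 6 semitones, spelled as a B → Bb
= Bb


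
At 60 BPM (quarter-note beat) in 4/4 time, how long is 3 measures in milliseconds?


Solution.
Quarter-note beat duration = 60000 / 60 ms
Beats per measure (4/4) = 4
One measure = 4 × 60000 / 60 = 240000 / 60 ms
3 measures = 3 × 240000 / 60 = 720000 / 60
= 12000.0 ms


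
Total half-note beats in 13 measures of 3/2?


Time signature 3/2: the bottom number 2 means the half note gets one count
The top number 3 means 3 half-note beats per measure
Total = 3 × 13 measures
= 39 half-note beats


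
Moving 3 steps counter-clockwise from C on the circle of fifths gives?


Each counter-clockwise step moves down a perfect 5th (= up a perfect 4th)
From C: C → F → Bb → Eb
= Eb


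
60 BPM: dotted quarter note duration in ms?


Working:
One quarter-note beat = 60000 / BPM = 60000 / 60 ms
Dotted quarter note = 3/2 × quarter note
Duration = 3/2 × 60000 / 60 = 90000 / 60
= 1500.0 ms


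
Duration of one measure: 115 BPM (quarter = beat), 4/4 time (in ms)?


Solution.
Quarter-note beat duration = 60000 / 115 ms
Beats per measure (4/4) = 4
One measure = 4 × 60000 / 115 = 240000 / 115 ms
= 2087.0 ms


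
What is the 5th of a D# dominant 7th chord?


Working:
Dominant 7th chord = root + major 3rd + perfect 5th + minor 7th
Seventh chords stack in thirds, so the letter names are D-F-A-C
Root: D#
Major 3rd above D#: F##
Perfect 5th above D#: A#
Minor 7th above D#: C#
The 5th = A#


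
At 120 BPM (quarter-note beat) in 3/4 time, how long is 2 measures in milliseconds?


Let's work it out.
Quarter-note beat duration = 60000 / 120 ms
Beats per measure (3/4) = 3
One measure = 3 × 60000 / 120 = 180000 / 120 ms
2 measures = 2 × 180000 / 120 = 360000 / 120
= 3000.0 ms


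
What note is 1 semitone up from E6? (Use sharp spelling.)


E6: chromatic position 4 in octave 6 → absolute = 6×12 + 4 = 76
Transpose up 1: 76 + 1 = 77
77 = 6×12 + 5 → F in octave 6
Result = F6


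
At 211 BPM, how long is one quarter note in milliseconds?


Reasoning:
One quarter-note beat = 60000 / BPM = 60000 / 211 ms
Duration = 60000 / 211
= 284.4 ms


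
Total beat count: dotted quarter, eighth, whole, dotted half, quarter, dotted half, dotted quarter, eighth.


Step by step:
Beat values:
  dotted quarter = 1.5 beats
  eighth = 0.5 beats
  whole = 4 beats
  dotted half = 3 beats
  quarter = 1 beat
  dotted half = 3 beats
  dotted quarter = 1.5 beats
  eighth = 0.5 beats
Sum = 1.5 + 0.5 + 4 + 3 + 1 + 3 + 1.5 + 0.5
= 15 beats


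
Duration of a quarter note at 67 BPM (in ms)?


Reasoning:
One quarter-note beat = 60000 / BPM = 60000 / 67 ms
Duration = 60000 / 67
= 895.5 ms


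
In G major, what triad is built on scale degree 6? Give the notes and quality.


Solution.
G major scale: G A B C D E F#
Diatonic triad on degree 6 stacks scale notes 6, 1, 3: E G B
E→G = 3 semitones; E→B = 7 semitones → minor triad
= E G B (minor)


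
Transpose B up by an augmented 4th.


Step by step:
augmented 4th: 4 letter names, 6 semitones
Letter: B + 3 → E
Pitch: B + 6 semitones, spelled as an E → E#
= E#


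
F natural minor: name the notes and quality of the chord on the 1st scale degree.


Working:
F natural minor scale: F G Ab Bb C Db Eb
Diatonic triad on degree 1 stacks scale notes 1, 3, 5: F Ab C
F→Ab = 3 semitones; F→C = 7 semitones → minor triad
= F Ab C (minor)


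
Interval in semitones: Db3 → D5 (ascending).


Let's work it out.
Absolute semitone position = octave×12 + chromatic position
Db3: 3×12 + 1 = 37
D5: 5×12 + 2 = 62
Difference = 62 - 37 = 25
= 25 semitones


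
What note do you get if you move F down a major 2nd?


Solution.
major 2nd: 2 letter names, 2 semitones
Letter: F - 1 → E
Pitch: F - 2 semitones, spelled as an E → Eb
= Eb


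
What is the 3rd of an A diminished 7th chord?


Reasoning:
Diminished 7th chord = root + minor 3rd + diminished 5th + diminished 7th
Seventh chords stack in thirds, so the letter names are A-C-E-G
Root: A
Minor 3rd above A: C
Diminished 5th above A: Eb
Diminished 7th above A: Gb
The 3rd = C


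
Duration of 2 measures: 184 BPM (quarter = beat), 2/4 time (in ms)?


Working:
Quarter-note beat duration = 60000 / 184 ms
Beats per measure (2/4) = 2
One measure = 2 × 60000 / 184 = 120000 / 184 ms
2 measures = 2 × 120000 / 184 = 240000 / 184
= 1304.3 ms


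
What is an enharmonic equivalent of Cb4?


Step by step:
Enharmonic notes sound the same pitch but are spelled with different letter names
Cb and B name the same pitch class
Octave numbers change at C, so Cb4 = B3
= B3


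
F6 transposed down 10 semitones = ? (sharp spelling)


F6: chromatic position 5 in octave 6 → absolute = 6×12 + 5 = 77
Transpose down 10: 77 - 10 = 67
67 = 5×12 + 7 → G in octave 5
Result = G5


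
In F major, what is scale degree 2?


Major scale pattern: W-W-H-W-W-W-H (2-2-1-2-2-2-1 semitones)
Starting from F:
  F + 2 semitones → G
  G + 2 semitones → A
  A + 1 semitone → Bb
  Bb + 2 semitones → C
  C + 2 semitones → D
  D + 2 semitones → E
  E + 1 semitone → F
Scale: F G A Bb C D E
Degree 2 = G


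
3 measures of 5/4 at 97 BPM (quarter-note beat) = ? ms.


Reasoning:
Quarter-note beat duration = 60000 / 97 ms
Beats per measure (5/4) = 5
One measure = 5 × 60000 / 97 = 300000 / 97 ms
3 measures = 3 × 300000 / 97 = 900000 / 97
= 9278.4 ms


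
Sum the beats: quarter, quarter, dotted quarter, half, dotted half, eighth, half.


Beat values:
  quarter = 1 beat
  quarter = 1 beat
  dotted quarter = 1.5 beats
  half = 2 beats
  dotted half = 3 beats
  eighth = 0.5 beats
  half = 2 beats
Sum = 1 + 1 + 1.5 + 2 + 3 + 0.5 + 2
= 11 beats


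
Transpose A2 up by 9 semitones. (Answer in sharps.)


Step by step:
A2: chromatic position 9 in octave 2 → absolute = 2×12 + 9 = 33
Transpose up 9: 33 + 9 = 42
42 = 3×12 + 6 → F# in octave 3
Result = F#3


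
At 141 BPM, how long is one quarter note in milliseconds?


Step by step:
One quarter-note beat = 60000 / BPM = 60000 / 141 ms
Duration = 60000 / 141
= 425.5 ms


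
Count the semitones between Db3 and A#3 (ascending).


Solution.
Absolute semitone position = octave×12 + chromatic position
Db3: 3×12 + 1 = 37
A#3: 3×12 + 10 = 46
Difference = 46 - 37 = 9
= 9 semitones


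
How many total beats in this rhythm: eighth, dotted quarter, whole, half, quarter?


Working:
Beat values:
  eighth = 0.5 beats
  dotted quarter = 1.5 beats
  whole = 4 beats
  half = 2 beats
  quarter = 1 beat
Sum = 0.5 + 1.5 + 4 + 2 + 1
= 9 beats


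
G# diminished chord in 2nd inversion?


Let's work it out.
Root position: G# B D
2nd inversion: move root and 3rd up an octave
Bass note: D
Notes (bottom to top) = D G# B


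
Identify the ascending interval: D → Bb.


Step by step:
Letter names: D → B spans 6 letter names → a 6th
Semitones: D → Bb = 8 half-steps
A 6th of 8 semitones is a minor 6th
= minor 6th


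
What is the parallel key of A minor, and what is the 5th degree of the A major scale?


Solution.
Parallel keys share the same tonic but differ in mode
A minor → parallel is A major
A major scale: A B C# D E F# G#
= A major; 5th degree = E


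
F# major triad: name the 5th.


Working:
Major triad = root + major 3rd (4 semitones) + perfect 5th (7 semitones)
A triad on F# stacks thirds, so the chord tones use letter names F-A-C
Root: F#
Major 3rd above F#: A#
Perfect 5th above F#: C#
The 5th = C#


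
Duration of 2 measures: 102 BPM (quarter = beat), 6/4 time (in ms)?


Quarter-note beat duration = 60000 / 102 ms
Beats per measure (6/4) = 6
One measure = 6 × 60000 / 102 = 360000 / 102 ms
2 measures = 2 × 360000 / 102 = 720000 / 102
= 7058.8 ms


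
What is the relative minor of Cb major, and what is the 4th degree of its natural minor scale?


Working:
The relative minor shares the major's key signature and starts on its 6th degree
6th degree = a major 6th above the tonic; a major 6th above Cb is Ab
→ relative minor of Cb major is Ab minor
Ab natural minor scale: Ab Bb Cb Db Eb Fb Gb
= Ab minor; 4th degree = Db


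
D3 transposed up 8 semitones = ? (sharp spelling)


Let's work it out.
D3: chromatic position 2 in octave 3 → absolute = 3×12 + 2 = 38
Transpose up 8: 38 + 8 = 46
46 = 3×12 + 10 → A# in octave 3
Result = A#3


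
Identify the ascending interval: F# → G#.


Letter names: F → G spans 2 letter names → a 2nd
Semitones: F# → G# = 2 half-steps
A 2nd of 2 semitones is a major 2nd
= major 2nd


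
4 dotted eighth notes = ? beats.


Working:
Base eighth note = 1/2 beats
Dot 1 adds half the previous value: +1/4
One dotted eighth = 1/2 + 1/4 = 3/4
4 of them = 4 × 3/4 = 3
= 3 beats


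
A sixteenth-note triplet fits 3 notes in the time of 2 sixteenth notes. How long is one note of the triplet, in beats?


Step by step:
Triplet: 3 notes occupy the space of 2 sixteenth notes
Space = 2 × 1/4 = 1/2 beats
Each triplet note = 1/2 / 3 = 1/6 beats
= 1/6 beats


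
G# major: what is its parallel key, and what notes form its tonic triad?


Reasoning:
Parallel keys share the same tonic but differ in mode
G# major → parallel is G# minor
Tonic triad of G# minor = G# B D#
= G# minor; triad = G# B D#


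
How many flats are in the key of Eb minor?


Flat minor keys: A(0), D(1), G(2), C(3), F(4), Bb(5), Eb(6), Ab(7)
Eb minor has 6 flats
Order of flats: Bb Eb Ab Db Gb Cb Fb → first 6: Bb, Eb, Ab, Db, Gb, Cb
= 6 flats


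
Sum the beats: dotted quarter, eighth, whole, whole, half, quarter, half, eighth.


Solution.
Beat values:
  dotted quarter = 1.5 beats
  eighth = 0.5 beats
  whole = 4 beats
  whole = 4 beats
  half = 2 beats
  quarter = 1 beat
  half = 2 beats
  eighth = 0.5 beats
Sum = 1.5 + 0.5 + 4 + 4 + 2 + 1 + 2 + 0.5
= 15.5 beats


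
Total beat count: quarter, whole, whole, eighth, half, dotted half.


Let's work it out.
Beat values:
  quarter = 1 beat
  whole = 4 beats
  whole = 4 beats
  eighth = 0.5 beats
  half = 2 beats
  dotted half = 3 beats
Sum = 1 + 4 + 4 + 0.5 + 2 + 3
= 14.5 beats


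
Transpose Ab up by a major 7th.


Solution.
major 7th: 7 letter names, 11 semitones
Letter: A + 6 → G
Pitch: Ab + 11 semitones, spelled as a G → G
= G


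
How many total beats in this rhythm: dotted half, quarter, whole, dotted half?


Beat values:
  dotted half = 3 beats
  quarter = 1 beat
  whole = 4 beats
  dotted half = 3 beats
Sum = 3 + 1 + 4 + 3
= 11 beats


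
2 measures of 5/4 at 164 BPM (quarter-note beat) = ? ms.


Quarter-note beat duration = 60000 / 164 ms
Beats per measure (5/4) = 5
One measure = 5 × 60000 / 164 = 300000 / 164 ms
2 measures = 2 × 300000 / 164 = 600000 / 164
= 3658.5 ms


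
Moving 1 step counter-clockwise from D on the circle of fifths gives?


Each counter-clockwise step moves down a perfect 5th (= up a perfect 4th)
From D: D → G
= G


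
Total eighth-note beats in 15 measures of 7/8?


Time signature 7/8: the bottom number 8 means the eighth note gets one count
The top number 7 means 7 eighth-note beats per measure
Total = 7 × 15 measures
= 105 eighth-note beats


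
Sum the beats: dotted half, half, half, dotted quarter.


Working:
Beat values:
  dotted half = 3 beats
  half = 2 beats
  half = 2 beats
  dotted quarter = 1.5 beats
Sum = 3 + 2 + 2 + 1.5
= 8.5 beats


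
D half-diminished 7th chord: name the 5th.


Working:
Half-diminished 7th chord = root + minor 3rd + diminished 5th + minor 7th
Seventh chords stack in thirds, so the letter names are D-F-A-C
Root: D
Minor 3rd above D: F
Diminished 5th above D: Ab
Minor 7th above D: C
The 5th = Ab


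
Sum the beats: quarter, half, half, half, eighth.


Working:
Beat values:
  quarter = 1 beat
  half = 2 beats
  half = 2 beats
  half = 2 beats
  eighth = 0.5 beats
Sum = 1 + 2 + 2 + 2 + 0.5
= 7.5 beats


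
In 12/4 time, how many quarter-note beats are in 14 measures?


Step by step:
Time signature 12/4: the bottom number 4 means the quarter note gets one count
The top number 12 means 12 quarter-note beats per measure
Total = 12 × 14 measures
= 168 quarter-note beats


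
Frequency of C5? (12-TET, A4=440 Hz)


Reasoning:
f = 440 × 2^(n/12) where n = semitones from A4
C5: 3 semitones from A4
f = 440 × 2^(3/12)
f = 523.25 Hz


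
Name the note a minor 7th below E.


Step by step:
A 7th spans 7 letter names, so from E we land on F
A minor 7th = 10 semitones below E
Spell F at that pitch: F#
= F#


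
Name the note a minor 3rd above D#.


Working:
A 3rd spans 3 letter names, so from D we land on F
A minor 3rd = 3 semitones above D#
Spell F at that pitch: F#
= F#


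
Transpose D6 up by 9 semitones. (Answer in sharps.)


Working:
D6: chromatic position 2 in octave 6 → absolute = 6×12 + 2 = 74
Transpose up 9: 74 + 9 = 83
83 = 6×12 + 11 → B in octave 6
Result = B6


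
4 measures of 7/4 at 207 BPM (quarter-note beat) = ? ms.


Quarter-note beat duration = 60000 / 207 ms
Beats per measure (7/4) = 7
One measure = 7 × 60000 / 207 = 420000 / 207 ms
4 measures = 4 × 420000 / 207 = 1680000 / 207
= 8115.9 ms


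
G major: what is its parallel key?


Parallel keys share the same tonic but differ in mode
G major → parallel is G minor
= G minor


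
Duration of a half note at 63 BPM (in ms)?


Working:
One quarter-note beat = 60000 / BPM = 60000 / 63 ms
Half note = 2 × quarter note
Duration = 2 × 60000 / 63 = 120000 / 63
= 1904.8 ms


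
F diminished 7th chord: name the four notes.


Diminished 7th chord = root + minor 3rd + diminished 5th + diminished 7th
Seventh chords stack in thirds, so the letter names are F-A-C-E
Root: F
Minor 3rd above F: Ab
Diminished 5th above F: Cb
Diminished 7th above F: Ebb
Chord = F Ab Cb Ebb


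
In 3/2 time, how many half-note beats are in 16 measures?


Let's work it out.
Time signature 3/2: the bottom number 2 means the half note gets one count
The top number 3 means 3 half-note beats per measure
Total = 3 × 16 measures
= 48 half-note beats


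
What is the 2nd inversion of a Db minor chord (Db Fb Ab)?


Root position: Db Fb Ab
2nd inversion: move root and 3rd up an octave
Bass note: Ab
Notes (bottom to top) = Ab Db Fb


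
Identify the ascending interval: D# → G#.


Let's work it out.
Letter names: D → G spans 4 letter names → a 4th
Semitones: D# → G# = 5 half-steps
A 4th of 5 semitones is a perfect 4th
= perfect 4th


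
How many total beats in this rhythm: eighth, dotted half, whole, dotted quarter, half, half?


Let's work it out.
Beat values:
  eighth = 0.5 beats
  dotted half = 3 beats
  whole = 4 beats
  dotted quarter = 1.5 beats
  half = 2 beats
  half = 2 beats
Sum = 0.5 + 3 + 4 + 1.5 + 2 + 2
= 13 beats


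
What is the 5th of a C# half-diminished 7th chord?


Step by step:
Half-diminished 7th chord = root + minor 3rd + diminished 5th + minor 7th
Seventh chords stack in thirds, so the letter names are C-E-G-B
Root: C#
Minor 3rd above C#: E
Diminished 5th above C#: G
Minor 7th above C#: B
The 5th = G


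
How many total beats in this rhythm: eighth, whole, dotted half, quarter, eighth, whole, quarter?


Step by step:
Beat values:
  eighth = 0.5 beats
  whole = 4 beats
  dotted half = 3 beats
  quarter = 1 beat
  eighth = 0.5 beats
  whole = 4 beats
  quarter = 1 beat
Sum = 0.5 + 4 + 3 + 1 + 0.5 + 4 + 1
= 14 beats


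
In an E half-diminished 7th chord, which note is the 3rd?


Step by step:
Half-diminished 7th chord = root + minor 3rd + diminished 5th + minor 7th
Seventh chords stack in thirds, so the letter names are E-G-B-D
Root: E
Minor 3rd above E: G
Diminished 5th above E: Bb
Minor 7th above E: D
The 3rd = G


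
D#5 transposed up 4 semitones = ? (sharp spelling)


D#5: chromatic position 3 in octave 5 → absolute = 5×12 + 3 = 63
Transpose up 4: 63 + 4 = 67
67 = 5×12 + 7 → G in octave 5
Result = G5


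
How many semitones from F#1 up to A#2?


Reasoning:
Absolute semitone position = octave×12 + chromatic position
F#1: 1×12 + 6 = 18
A#2: 2×12 + 10 = 34
Difference = 34 - 18 = 16
= 16 semitones


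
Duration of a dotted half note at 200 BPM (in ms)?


One quarter-note beat = 60000 / BPM = 60000 / 200 ms
Dotted half note = 3 × quarter note
Duration = 3 × 60000 / 200 = 180000 / 200
= 900.0 ms


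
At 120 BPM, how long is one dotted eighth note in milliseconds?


Let's work it out.
One quarter-note beat = 60000 / BPM = 60000 / 120 ms
Dotted eighth note = 3/4 × quarter note
Duration = 3/4 × 60000 / 120 = 45000 / 120
= 375.0 ms


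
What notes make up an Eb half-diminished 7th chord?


Half-diminished 7th chord = root + minor 3rd + diminished 5th + minor 7th
Seventh chords stack in thirds, so the letter names are E-G-B-D
Root: Eb
Minor 3rd above Eb: Gb
Diminished 5th above Eb: Bbb
Minor 7th above Eb: Db
Chord = Eb Gb Bbb Db


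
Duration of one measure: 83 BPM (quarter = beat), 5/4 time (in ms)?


Reasoning:
Quarter-note beat duration = 60000 / 83 ms
Beats per measure (5/4) = 5
One measure = 5 × 60000 / 83 = 300000 / 83 ms
= 3614.5 ms


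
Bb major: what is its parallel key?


Parallel keys share the same tonic but differ in mode
Bb major → parallel is Bb minor
= Bb minor


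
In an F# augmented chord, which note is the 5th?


Step by step:
Augmented triad = root + major 3rd (4 semitones) + augmented 5th (8 semitones)
A triad on F# stacks thirds, so the chord tones use letter names F-A-C
Root: F#
Major 3rd above F#: A#
Augmented 5th above F#: C##
The 5th = C##


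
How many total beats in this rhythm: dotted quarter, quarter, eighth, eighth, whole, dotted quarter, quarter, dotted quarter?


Beat values:
  dotted quarter = 1.5 beats
  quarter = 1 beat
  eighth = 0.5 beats
  eighth = 0.5 beats
  whole = 4 beats
  dotted quarter = 1.5 beats
  quarter = 1 beat
  dotted quarter = 1.5 beats
Sum = 1.5 + 1 + 0.5 + 0.5 + 4 + 1.5 + 1 + 1.5
= 11.5 beats


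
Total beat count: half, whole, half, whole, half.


Solution.
Beat values:
  half = 2 beats
  whole = 4 beats
  half = 2 beats
  whole = 4 beats
  half = 2 beats
Sum = 2 + 4 + 2 + 4 + 2
= 14 beats


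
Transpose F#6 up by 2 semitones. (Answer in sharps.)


F#6: chromatic position 6 in octave 6 → absolute = 6×12 + 6 = 78
Transpose up 2: 78 + 2 = 80
80 = 6×12 + 8 → G# in octave 6
Result = G#6


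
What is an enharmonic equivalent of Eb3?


Reasoning:
Enharmonic notes sound the same pitch but are spelled with different letter names
Eb and D# name the same pitch class
= D#3


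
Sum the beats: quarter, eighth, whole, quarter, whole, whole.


Working:
Beat values:
  quarter = 1 beat
  eighth = 0.5 beats
  whole = 4 beats
  quarter = 1 beat
  whole = 4 beats
  whole = 4 beats
Sum = 1 + 0.5 + 4 + 1 + 4 + 4
= 14.5 beats


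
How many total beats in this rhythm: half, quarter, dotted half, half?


Working:
Beat values:
  half = 2 beats
  quarter = 1 beat
  dotted half = 3 beats
  half = 2 beats
Sum = 2 + 1 + 3 + 2
= 8 beats


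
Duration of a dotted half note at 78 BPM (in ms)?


One quarter-note beat = 60000 / BPM = 60000 / 78 ms
Dotted half note = 3 × quarter note
Duration = 3 × 60000 / 78 = 180000 / 78
= 2307.7 ms


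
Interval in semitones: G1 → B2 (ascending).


Reasoning:
Absolute semitone position = octave×12 + chromatic position
G1: 1×12 + 7 = 19
B2: 2×12 + 11 = 35
Difference = 35 - 19 = 16
= 16 semitones


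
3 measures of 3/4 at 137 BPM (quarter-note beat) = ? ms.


Let's work it out.
Quarter-note beat duration = 60000 / 137 ms
Beats per measure (3/4) = 3
One measure = 3 × 60000 / 137 = 180000 / 137 ms
3 measures = 3 × 180000 / 137 = 540000 / 137
= 3941.6 ms


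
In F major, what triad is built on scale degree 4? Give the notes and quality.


Let's work it out.
F major scale: F G A Bb C D E
Diatonic triad on degree 4 stacks scale notes 4, 6, 1: Bb D F
Bb→D = 4 semitones; Bb→F = 7 semitones → major triad
= Bb D F (major)


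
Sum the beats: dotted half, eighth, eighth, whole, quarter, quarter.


Solution.
Beat values:
  dotted half = 3 beats
  eighth = 0.5 beats
  eighth = 0.5 beats
  whole = 4 beats
  quarter = 1 beat
  quarter = 1 beat
Sum = 3 + 0.5 + 0.5 + 4 + 1 + 1
= 10 beats


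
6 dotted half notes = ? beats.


Step by step:
Base half note = 2 beats
Dot 1 adds half the previous value: +1
One dotted half = 2 + 1 = 3
6 of them = 6 × 3 = 18
= 18 beats


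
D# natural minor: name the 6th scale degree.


Working:
Natural minor scale pattern: W-H-W-W-H-W-W (2-1-2-2-1-2-2 semitones)
Starting from D#:
  D# + 2 semitones → E#
  E# + 1 semitone → F#
  F# + 2 semitones → G#
  G# + 2 semitones → A#
  A# + 1 semitone → B
  B + 2 semitones → C#
  C# + 2 semitones → D#
Scale: D# E# F# G# A# B C#
Degree 6 = B


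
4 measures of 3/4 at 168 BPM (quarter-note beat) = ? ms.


Step by step:
Quarter-note beat duration = 60000 / 168 ms
Beats per measure (3/4) = 3
One measure = 3 × 60000 / 168 = 180000 / 168 ms
4 measures = 4 × 180000 / 168 = 720000 / 168
= 4285.7 ms


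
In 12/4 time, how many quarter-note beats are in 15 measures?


Time signature 12/4: the bottom number 4 means the quarter note gets one count
The top number 12 means 12 quarter-note beats per measure
Total = 12 × 15 measures
= 180 quarter-note beats


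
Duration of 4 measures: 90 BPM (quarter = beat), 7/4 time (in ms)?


Let's work it out.
Quarter-note beat duration = 60000 / 90 ms
Beats per measure (7/4) = 7
One measure = 7 × 60000 / 90 = 420000 / 90 ms
4 measures = 4 × 420000 / 90 = 1680000 / 90
= 18666.7 ms


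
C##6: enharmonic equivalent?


Step by step:
Enharmonic notes sound the same pitch but are spelled with different letter names
C## and D name the same pitch class
= D6


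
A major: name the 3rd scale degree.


Solution.
Major scale pattern: W-W-H-W-W-W-H (2-2-1-2-2-2-1 semitones)
Starting from A:
  A + 2 semitones → B
  B + 2 semitones → C#
  C# + 1 semitone → D
  D + 2 semitones → E
  E + 2 semitones → F#
  F# + 2 semitones → G#
  G# + 1 semitone → A
Scale: A B C# D E F# G#
Degree 3 = C#


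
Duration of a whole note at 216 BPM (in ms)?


Reasoning:
One quarter-note beat = 60000 / BPM = 60000 / 216 ms
Whole note = 4 × quarter note
Duration = 4 × 60000 / 216 = 240000 / 216
= 1111.1 ms


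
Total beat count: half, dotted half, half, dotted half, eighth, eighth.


Step by step:
Beat values:
  half = 2 beats
  dotted half = 3 beats
  half = 2 beats
  dotted half = 3 beats
  eighth = 0.5 beats
  eighth = 0.5 beats
Sum = 2 + 3 + 2 + 3 + 0.5 + 0.5
= 11 beats


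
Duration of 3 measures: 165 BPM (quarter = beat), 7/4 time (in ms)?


Working:
Quarter-note beat duration = 60000 / 165 ms
Beats per measure (7/4) = 7
One measure = 7 × 60000 / 165 = 420000 / 165 ms
3 measures = 3 × 420000 / 165 = 1260000 / 165
= 7636.4 ms


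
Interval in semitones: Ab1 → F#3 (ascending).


Absolute semitone position = octave×12 + chromatic position
Ab1: 1×12 + 8 = 20
F#3: 3×12 + 6 = 42
Difference = 42 - 20 = 22
= 22 semitones


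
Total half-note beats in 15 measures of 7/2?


Time signature 7/2: the bottom number 2 means the half note gets one count
The top number 7 means 7 half-note beats per measure
Total = 7 × 15 measures
= 105 half-note beats


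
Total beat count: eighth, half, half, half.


Beat values:
  eighth = 0.5 beats
  half = 2 beats
  half = 2 beats
  half = 2 beats
Sum = 0.5 + 2 + 2 + 2
= 6.5 beats


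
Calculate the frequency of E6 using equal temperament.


Step by step:
f = 440 × 2^(n/12) where n = semitones from A4
E6: 19 semitones from A4
f = 440 × 2^(19/12)
f = 1318.51 Hz


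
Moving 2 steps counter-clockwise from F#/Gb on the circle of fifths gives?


Step by step:
Each counter-clockwise step moves down a perfect 5th (= up a perfect 4th)
From F#/Gb: F#/Gb → B → E
= E


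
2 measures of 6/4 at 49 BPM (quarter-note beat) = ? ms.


Working:
Quarter-note beat duration = 60000 / 49 ms
Beats per measure (6/4) = 6
One measure = 6 × 60000 / 49 = 360000 / 49 ms
2 measures = 2 × 360000 / 49 = 720000 / 49
= 14693.9 ms


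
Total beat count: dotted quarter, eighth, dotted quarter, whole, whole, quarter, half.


Let's work it out.
Beat values:
  dotted quarter = 1.5 beats
  eighth = 0.5 beats
  dotted quarter = 1.5 beats
  whole = 4 beats
  whole = 4 beats
  quarter = 1 beat
  half = 2 beats
Sum = 1.5 + 0.5 + 1.5 + 4 + 4 + 1 + 2
= 14.5 beats


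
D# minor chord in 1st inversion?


Step by step:
Root position: D# F# A#
1st inversion: move root up an octave
Bass note: F#
Notes (bottom to top) = F# A# D#


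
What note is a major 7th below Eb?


Reasoning:
A 7th spans 7 letter names, so from E we land on F
A major 7th = 11 semitones below Eb
Spell F at that pitch: Fb
= Fb


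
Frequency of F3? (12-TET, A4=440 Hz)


Step by step:
f = 440 × 2^(n/12) where n = semitones from A4
F3: -16 semitones from A4
f = 440 × 2^(-16/12)
f = 174.61 Hz


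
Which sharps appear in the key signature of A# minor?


Reasoning:
Sharp minor keys follow the circle of fifths: A(0), E(1), B(2), F#(3), C#(4), G#(5), D#(6), A#(7)
A# minor has 7 sharps
Order of sharps: F# C# G# D# A# E# B# → first 7: F#, C#, G#, D#, A#, E#, B#
= F#, C#, G#, D#, A#, E#, B#


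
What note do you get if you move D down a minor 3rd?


minor 3rd: 3 letter names, 3 semitones
Letter: D - 2 → B
Pitch: D - 3 semitones, spelled as a B → B
= B


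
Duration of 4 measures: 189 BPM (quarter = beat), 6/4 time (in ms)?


Working:
Quarter-note beat duration = 60000 / 189 ms
Beats per measure (6/4) = 6
One measure = 6 × 60000 / 189 = 360000 / 189 ms
4 measures = 4 × 360000 / 189 = 1440000 / 189
= 7619.0 ms


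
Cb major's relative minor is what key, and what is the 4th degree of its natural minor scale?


Reasoning:
The relative minor shares the major's key signature and starts on its 6th degree
6th degree = a major 6th above the tonic; a major 6th above Cb is Ab
→ relative minor of Cb major is Ab minor
Ab natural minor scale: Ab Bb Cb Db Eb Fb Gb
= Ab minor; 4th degree = Db


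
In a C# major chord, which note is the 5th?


Major triad = root + major 3rd (4 semitones) + perfect 5th (7 semitones)
A triad on C# stacks thirds, so the chord tones use letter names C-E-G
Root: C#
Major 3rd above C#: E#
Perfect 5th above C#: G#
The 5th = G#


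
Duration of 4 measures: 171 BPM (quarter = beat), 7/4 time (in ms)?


Quarter-note beat duration = 60000 / 171 ms
Beats per measure (7/4) = 7
One measure = 7 × 60000 / 171 = 420000 / 171 ms
4 measures = 4 × 420000 / 171 = 1680000 / 171
= 9824.6 ms


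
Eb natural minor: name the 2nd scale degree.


Let's work it out.
Natural minor scale pattern: W-H-W-W-H-W-W (2-1-2-2-1-2-2 semitones)
Starting from Eb:
  Eb + 2 semitones → F
  F + 1 semitone → Gb
  Gb + 2 semitones → Ab
  Ab + 2 semitones → Bb
  Bb + 1 semitone → Cb
  Cb + 2 semitones → Db
  Db + 2 semitones → Eb
Scale: Eb F Gb Ab Bb Cb Db
Degree 2 = F


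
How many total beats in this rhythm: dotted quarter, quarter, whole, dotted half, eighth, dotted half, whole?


Working:
Beat values:
  dotted quarter = 1.5 beats
  quarter = 1 beat
  whole = 4 beats
  dotted half = 3 beats
  eighth = 0.5 beats
  dotted half = 3 beats
  whole = 4 beats
Sum = 1.5 + 1 + 4 + 3 + 0.5 + 3 + 4
= 17 beats


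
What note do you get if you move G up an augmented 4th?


Solution.
augmented 4th: 4 letter names, 6 semitones
Letter: G + 3 → C
Pitch: G + 6 semitones, spelled as a C → C#
= C#


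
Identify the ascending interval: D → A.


Letter names: D → A spans 5 letter names → a 5th
Semitones: D → A = 7 half-steps
A 5th of 7 semitones is a perfect 5th
= perfect 5th


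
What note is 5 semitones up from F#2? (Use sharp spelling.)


F#2: chromatic position 6 in octave 2 → absolute = 2×12 + 6 = 30
Transpose up 5: 30 + 5 = 35
35 = 2×12 + 11 → B in octave 2
Result = B2


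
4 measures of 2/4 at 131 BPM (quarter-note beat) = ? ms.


Solution.
Quarter-note beat duration = 60000 / 131 ms
Beats per measure (2/4) = 2
One measure = 2 × 60000 / 131 = 120000 / 131 ms
4 measures = 4 × 120000 / 131 = 480000 / 131
= 3664.1 ms


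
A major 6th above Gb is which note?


Step by step:
A 6th spans 6 letter names, so from G we land on E
A major 6th = 9 semitones above Gb
Spell E at that pitch: Eb
= Eb


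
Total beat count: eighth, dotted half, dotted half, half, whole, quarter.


Solution.
Beat values:
  eighth = 0.5 beats
  dotted half = 3 beats
  dotted half = 3 beats
  half = 2 beats
  whole = 4 beats
  quarter = 1 beat
Sum = 0.5 + 3 + 3 + 2 + 4 + 1
= 13.5 beats


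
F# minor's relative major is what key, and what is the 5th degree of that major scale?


The relative major shares the key signature and is a minor 3rd above the minor tonic
A minor 3rd above F# is A
→ relative major of F# minor is A major
A major scale: A B C# D E F# G#
= A major; 5th degree = E


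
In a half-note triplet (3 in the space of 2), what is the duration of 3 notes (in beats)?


Triplet: 3 notes occupy the space of 2 half notes
Space = 2 × 2 = 4 beats
Each triplet note = 4 / 3 = 4/3 beats
3 notes = 3 × 4/3 = 4
= 4 beats


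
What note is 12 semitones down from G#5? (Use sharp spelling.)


G#5: chromatic position 8 in octave 5 → absolute = 5×12 + 8 = 68
Transpose down 12: 68 - 12 = 56
56 = 4×12 + 8 → G# in octave 4
Result = G#4


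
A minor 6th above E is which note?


Working:
A 6th spans 6 letter names, so from E we land on C
A minor 6th = 8 semitones above E
Spell C at that pitch: C
= C


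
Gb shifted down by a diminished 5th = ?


diminished 5th: 5 letter names, 6 semitones
Letter: G - 4 → C
Pitch: Gb - 6 semitones, spelled as a C → C
= C


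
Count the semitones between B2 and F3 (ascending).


Solution.
Absolute semitone position = octave×12 + chromatic position
B2: 2×12 + 11 = 35
F3: 3×12 + 5 = 41
Difference = 41 - 35 = 6
= 6 semitones


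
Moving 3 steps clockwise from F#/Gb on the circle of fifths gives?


Each clockwise step on the circle of fifths moves up a perfect 5th
From F#/Gb: F#/Gb → Db → Ab → Eb
= Eb


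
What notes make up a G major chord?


Solution.
Major triad = root + major 3rd (4 semitones) + perfect 5th (7 semitones)
A triad on G stacks thirds, so the chord tones use letter names G-B-D
Root: G
Major 3rd above G: B
Perfect 5th above G: D
Chord = G B D


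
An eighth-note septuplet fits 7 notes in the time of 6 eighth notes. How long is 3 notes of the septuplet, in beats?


Step by step:
Septuplet: 7 notes occupy the space of 6 eighth notes
Space = 6 × 1/2 = 3 beats
Each septuplet note = 3 / 7 = 3/7 beats
3 notes = 3 × 3/7 = 9/7
= 9/7 beats


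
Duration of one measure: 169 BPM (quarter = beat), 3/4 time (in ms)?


Quarter-note beat duration = 60000 / 169 ms
Beats per measure (3/4) = 3
One measure = 3 × 60000 / 169 = 180000 / 169 ms
= 1065.1 ms


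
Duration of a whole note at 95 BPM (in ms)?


Reasoning:
One quarter-note beat = 60000 / BPM = 60000 / 95 ms
Whole note = 4 × quarter note
Duration = 4 × 60000 / 95 = 240000 / 95
= 2526.3 ms


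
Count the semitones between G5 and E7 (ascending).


Absolute semitone position = octave×12 + chromatic position
G5: 5×12 + 7 = 67
E7: 7×12 + 4 = 88
Difference = 88 - 67 = 21
= 21 semitones


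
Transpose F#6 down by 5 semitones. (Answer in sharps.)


Solution.
F#6: chromatic position 6 in octave 6 → absolute = 6×12 + 6 = 78
Transpose down 5: 78 - 5 = 73
73 = 6×12 + 1 → C# in octave 6
Result = C#6


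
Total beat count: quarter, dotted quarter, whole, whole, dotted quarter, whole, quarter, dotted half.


Reasoning:
Beat values:
  quarter = 1 beat
  dotted quarter = 1.5 beats
  whole = 4 beats
  whole = 4 beats
  dotted quarter = 1.5 beats
  whole = 4 beats
  quarter = 1 beat
  dotted half = 3 beats
Sum = 1 + 1.5 + 4 + 4 + 1.5 + 4 + 1 + 3
= 20 beats


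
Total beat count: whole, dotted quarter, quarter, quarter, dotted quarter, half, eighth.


Step by step:
Beat values:
  whole = 4 beats
  dotted quarter = 1.5 beats
  quarter = 1 beat
  quarter = 1 beat
  dotted quarter = 1.5 beats
  half = 2 beats
  eighth = 0.5 beats
Sum = 4 + 1.5 + 1 + 1 + 1.5 + 2 + 0.5
= 11.5 beats


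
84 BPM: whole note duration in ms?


One quarter-note beat = 60000 / BPM = 60000 / 84 ms
Whole note = 4 × quarter note
Duration = 4 × 60000 / 84 = 240000 / 84
= 2857.1 ms


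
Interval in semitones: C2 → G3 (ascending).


Absolute semitone position = octave×12 + chromatic position
C2: 2×12 + 0 = 24
G3: 3×12 + 7 = 43
Difference = 43 - 24 = 19
= 19 semitones


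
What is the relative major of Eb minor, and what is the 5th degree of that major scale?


The relative major shares the key signature and is a minor 3rd above the minor tonic
A minor 3rd above Eb is Gb
→ relative major of Eb minor is Gb major
Gb major scale: Gb Ab Bb Cb Db Eb F
= Gb major; 5th degree = Db


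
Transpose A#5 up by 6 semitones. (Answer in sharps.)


Step by step:
A#5: chromatic position 10 in octave 5 → absolute = 5×12 + 10 = 70
Transpose up 6: 70 + 6 = 76
76 = 6×12 + 4 → E in octave 6
Result = E6


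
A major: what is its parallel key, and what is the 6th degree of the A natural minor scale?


Reasoning:
Parallel keys share the same tonic but differ in mode
A major → parallel is A minor
A natural minor scale: A B C D E F G
= A minor; 6th degree = F


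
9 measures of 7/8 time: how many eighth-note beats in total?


Working:
Time signature 7/8: the bottom number 8 means the eighth note gets one count
The top number 7 means 7 eighth-note beats per measure
Total = 7 × 9 measures
= 63 eighth-note beats


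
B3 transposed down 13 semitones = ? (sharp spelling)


Step by step:
B3: chromatic position 11 in octave 3 → absolute = 3×12 + 11 = 47
Transpose down 13: 47 - 13 = 34
34 = 2×12 + 10 → A# in octave 2
Result = A#2


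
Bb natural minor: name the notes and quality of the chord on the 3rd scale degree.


Bb natural minor scale: Bb C Db Eb F Gb Ab
Diatonic triad on degree 3 stacks scale notes 3, 5, 7: Db F Ab
Db→F = 4 semitones; Db→Ab = 7 semitones → major triad
= Db F Ab (major)


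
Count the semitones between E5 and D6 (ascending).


Step by step:
Absolute semitone position = octave×12 + chromatic position
E5: 5×12 + 4 = 64
D6: 6×12 + 2 = 74
Difference = 74 - 64 = 10
= 10 semitones


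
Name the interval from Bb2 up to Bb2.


Step by step:
Letter names: B → B spans 1 letter name → a unison
Semitones: Bb2 → Bb2 = 0 half-steps
A unison of 0 semitones is a perfect unison
= perfect unison


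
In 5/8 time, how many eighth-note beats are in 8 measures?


Solution.
Time signature 5/8: the bottom number 8 means the eighth note gets one count
The top number 5 means 5 eighth-note beats per measure
Total = 5 × 8 measures
= 40 eighth-note beats


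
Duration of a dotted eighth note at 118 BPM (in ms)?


Step by step:
One quarter-note beat = 60000 / BPM = 60000 / 118 ms
Dotted eighth note = 3/4 × quarter note
Duration = 3/4 × 60000 / 118 = 45000 / 118
= 381.4 ms


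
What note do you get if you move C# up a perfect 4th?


Solution.
perfect 4th: 4 letter names, 5 semitones
Letter: C + 3 → F
Pitch: C# + 5 semitones, spelled as an F → F#
= F#


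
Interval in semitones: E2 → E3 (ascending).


Absolute semitone position = octave×12 + chromatic position
E2: 2×12 + 4 = 28
E3: 3×12 + 4 = 40
Difference = 40 - 28 = 12
= 12 semitones
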